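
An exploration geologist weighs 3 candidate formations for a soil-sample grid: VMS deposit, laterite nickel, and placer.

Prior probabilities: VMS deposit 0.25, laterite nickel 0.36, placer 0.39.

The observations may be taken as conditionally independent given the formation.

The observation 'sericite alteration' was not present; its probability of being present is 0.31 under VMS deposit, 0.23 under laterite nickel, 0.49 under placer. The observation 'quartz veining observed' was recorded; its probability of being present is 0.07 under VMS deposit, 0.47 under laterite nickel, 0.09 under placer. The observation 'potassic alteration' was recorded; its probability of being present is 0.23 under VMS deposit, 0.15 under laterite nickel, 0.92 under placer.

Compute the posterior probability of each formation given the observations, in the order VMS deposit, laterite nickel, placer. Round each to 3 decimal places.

For each hypothesis, the unnormalized posterior weight is prior × product of the observation likelihoods (using 1 − P(present | H) for each absent observation):
  VMS deposit: 0.25 × (1 − 0.31) × 0.07 × 0.23 = 0.0027773
  laterite nickel: 0.36 × (1 − 0.23) × 0.47 × 0.15 = 0.019543
  placer: 0.39 × (1 − 0.49) × 0.09 × 0.92 = 0.016469
Normalizing constant Z = 0.0027773 + 0.019543 + 0.016469 = 0.038789.
P(VMS deposit | evidence) = 0.0027773 / 0.038789 ≈ 0.072
P(laterite nickel | evidence) = 0.019543 / 0.038789 ≈ 0.504
P(placer | evidence) = 0.016469 / 0.038789 ≈ 0.425

0.072, 0.504, 0.425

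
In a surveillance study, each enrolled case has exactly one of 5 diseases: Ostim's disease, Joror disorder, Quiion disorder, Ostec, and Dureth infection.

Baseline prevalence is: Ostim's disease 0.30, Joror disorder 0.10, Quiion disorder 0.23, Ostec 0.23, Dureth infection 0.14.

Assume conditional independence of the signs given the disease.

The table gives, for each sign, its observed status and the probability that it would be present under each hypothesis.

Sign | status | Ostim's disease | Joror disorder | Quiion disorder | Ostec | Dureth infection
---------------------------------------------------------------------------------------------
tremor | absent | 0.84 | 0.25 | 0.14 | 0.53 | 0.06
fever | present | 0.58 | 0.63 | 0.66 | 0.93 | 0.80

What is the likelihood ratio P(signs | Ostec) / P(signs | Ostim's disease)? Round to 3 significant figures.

4.71

The Bayes factor is the ratio of the joint likelihoods of the sign pattern under the two hypotheses (using 1 − P(present | H) for each absent sign).
  Ostec: (1 − 0.53) × 0.93 = 0.4371
  Ostim's disease: (1 − 0.84) × 0.58 = 0.0928
Bayes factor = 0.4371 / 0.0928 ≈ 4.71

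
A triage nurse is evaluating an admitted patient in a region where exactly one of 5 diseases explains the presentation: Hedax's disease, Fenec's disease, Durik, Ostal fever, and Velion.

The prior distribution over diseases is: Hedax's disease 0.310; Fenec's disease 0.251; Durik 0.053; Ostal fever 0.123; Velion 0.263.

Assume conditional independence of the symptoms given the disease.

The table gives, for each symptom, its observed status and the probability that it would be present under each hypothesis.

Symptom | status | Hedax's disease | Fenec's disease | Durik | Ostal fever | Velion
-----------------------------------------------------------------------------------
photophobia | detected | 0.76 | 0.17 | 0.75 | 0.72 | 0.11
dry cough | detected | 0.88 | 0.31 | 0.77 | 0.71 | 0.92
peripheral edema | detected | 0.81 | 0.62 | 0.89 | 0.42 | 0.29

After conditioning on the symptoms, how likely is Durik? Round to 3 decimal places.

For each hypothesis, the unnormalized posterior weight is prior × product of the symptom likelihoods:
  Hedax's disease: 0.310 × 0.76 × 0.88 × 0.81 = 0.16794
  Fenec's disease: 0.251 × 0.17 × 0.31 × 0.62 = 0.0082012
  Durik: 0.053 × 0.75 × 0.77 × 0.89 = 0.027241
  Ostal fever: 0.123 × 0.72 × 0.71 × 0.42 = 0.026409
  Velion: 0.263 × 0.11 × 0.92 × 0.29 = 0.0077185
Normalizing constant Z = 0.16794 + 0.0082012 + 0.027241 + 0.026409 + 0.0077185 = 0.2375.
P(Durik | evidence) = 0.027241 / 0.2375 ≈ 0.115.

0.115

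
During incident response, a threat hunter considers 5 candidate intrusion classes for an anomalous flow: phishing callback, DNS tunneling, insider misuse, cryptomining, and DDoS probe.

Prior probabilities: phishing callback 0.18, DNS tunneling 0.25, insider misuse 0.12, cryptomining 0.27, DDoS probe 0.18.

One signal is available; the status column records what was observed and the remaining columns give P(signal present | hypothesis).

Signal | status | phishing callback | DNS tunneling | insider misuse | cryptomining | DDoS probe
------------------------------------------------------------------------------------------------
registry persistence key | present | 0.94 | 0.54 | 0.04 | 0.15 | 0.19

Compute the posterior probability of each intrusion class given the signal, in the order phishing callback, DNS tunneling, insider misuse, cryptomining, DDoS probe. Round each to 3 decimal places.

0.441, 0.352, 0.013, 0.106, 0.089

Multiply each prior by the likelihood of the signal:
  phishing callback: 0.18 × 0.94 = 0.1692
  DNS tunneling: 0.25 × 0.54 = 0.135
  insider misuse: 0.12 × 0.04 = 0.0048
  cryptomining: 0.27 × 0.15 = 0.0405
  DDoS probe: 0.18 × 0.19 = 0.0342
Marginal likelihood of the evidence = 0.3837.
P(phishing callback | evidence) = 0.1692 / 0.3837 ≈ 0.441
P(DNS tunneling | evidence) = 0.135 / 0.3837 ≈ 0.352
P(insider misuse | evidence) = 0.0048 / 0.3837 ≈ 0.013
P(cryptomining | evidence) = 0.0405 / 0.3837 ≈ 0.106
P(DDoS probe | evidence) = 0.0342 / 0.3837 ≈ 0.089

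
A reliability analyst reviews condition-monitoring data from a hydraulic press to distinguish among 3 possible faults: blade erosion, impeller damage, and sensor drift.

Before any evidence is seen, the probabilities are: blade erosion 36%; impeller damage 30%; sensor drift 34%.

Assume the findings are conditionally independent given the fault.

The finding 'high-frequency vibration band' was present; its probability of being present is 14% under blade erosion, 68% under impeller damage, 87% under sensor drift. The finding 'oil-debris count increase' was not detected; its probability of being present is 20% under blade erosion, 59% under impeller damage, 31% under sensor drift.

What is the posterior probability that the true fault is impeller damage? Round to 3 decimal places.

0.255

By Bayes' rule with conditional independence, the unnormalized weight for each hypothesis is prior × ∏ likelihoods (using 1 − P(present | H) for each absent finding):
  blade erosion: 0.36 × 0.14 × (1 − 0.20) = 0.04032
  impeller damage: 0.30 × 0.68 × (1 − 0.59) = 0.08364
  sensor drift: 0.34 × 0.87 × (1 − 0.31) = 0.2041
Marginal likelihood of the evidence = 0.32806.
P(impeller damage | evidence) = 0.08364 / 0.32806 ≈ 0.255.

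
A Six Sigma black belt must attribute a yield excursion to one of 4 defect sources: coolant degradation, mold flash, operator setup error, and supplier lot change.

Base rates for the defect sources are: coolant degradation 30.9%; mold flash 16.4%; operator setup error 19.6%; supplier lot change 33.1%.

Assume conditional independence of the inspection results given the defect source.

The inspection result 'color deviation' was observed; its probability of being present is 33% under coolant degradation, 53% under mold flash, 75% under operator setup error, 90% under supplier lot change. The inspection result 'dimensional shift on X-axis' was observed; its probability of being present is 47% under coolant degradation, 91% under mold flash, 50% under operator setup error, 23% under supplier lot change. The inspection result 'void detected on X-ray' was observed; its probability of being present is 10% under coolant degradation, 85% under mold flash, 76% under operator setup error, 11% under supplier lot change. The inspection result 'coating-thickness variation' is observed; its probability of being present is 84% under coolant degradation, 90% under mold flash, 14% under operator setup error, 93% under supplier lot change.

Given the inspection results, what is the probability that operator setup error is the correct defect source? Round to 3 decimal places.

0.099

By Bayes' rule with conditional independence, the unnormalized weight for each hypothesis is prior × ∏ likelihoods:
  coolant degradation: 0.309 × 0.33 × 0.47 × 0.10 × 0.84 = 0.0040258
  mold flash: 0.164 × 0.53 × 0.91 × 0.85 × 0.90 = 0.060509
  operator setup error: 0.196 × 0.75 × 0.50 × 0.76 × 0.14 = 0.0078204
  supplier lot change: 0.331 × 0.90 × 0.23 × 0.11 × 0.93 = 0.0070093
Marginal likelihood of the evidence = 0.079365.
P(operator setup error | evidence) = 0.0078204 / 0.079365 ≈ 0.099.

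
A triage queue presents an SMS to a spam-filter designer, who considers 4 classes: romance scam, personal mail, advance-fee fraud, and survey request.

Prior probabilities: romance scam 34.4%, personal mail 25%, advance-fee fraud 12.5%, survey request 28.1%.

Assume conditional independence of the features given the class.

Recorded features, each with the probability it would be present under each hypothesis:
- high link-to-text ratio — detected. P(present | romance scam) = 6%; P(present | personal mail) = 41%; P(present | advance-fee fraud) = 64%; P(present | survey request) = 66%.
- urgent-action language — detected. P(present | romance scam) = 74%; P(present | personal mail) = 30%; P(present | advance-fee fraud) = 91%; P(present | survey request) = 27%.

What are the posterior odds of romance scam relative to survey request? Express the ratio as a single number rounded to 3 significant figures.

0.305

Unnormalized posterior weight (prior times the feature likelihoods) for each of the two hypotheses:
  romance scam: 0.344 × 0.06 × 0.74 = 0.015274
  survey request: 0.281 × 0.66 × 0.27 = 0.050074
Odds(romance scam : survey request) = 0.015274 / 0.050074 ≈ 0.305.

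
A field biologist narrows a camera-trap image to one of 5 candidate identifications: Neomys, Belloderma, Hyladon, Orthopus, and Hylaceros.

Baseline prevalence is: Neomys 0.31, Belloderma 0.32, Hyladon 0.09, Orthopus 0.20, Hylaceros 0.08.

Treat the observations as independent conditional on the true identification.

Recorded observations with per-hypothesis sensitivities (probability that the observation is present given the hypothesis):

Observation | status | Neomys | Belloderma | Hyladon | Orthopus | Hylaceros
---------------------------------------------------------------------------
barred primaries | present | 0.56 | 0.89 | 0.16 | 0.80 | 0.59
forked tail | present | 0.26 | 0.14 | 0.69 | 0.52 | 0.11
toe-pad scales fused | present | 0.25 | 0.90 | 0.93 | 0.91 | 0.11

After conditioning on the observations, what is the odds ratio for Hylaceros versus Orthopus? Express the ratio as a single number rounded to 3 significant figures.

0.00754

The normalizing constant cancels in an odds ratio, so compute prior × likelihood for the two hypotheses only:
  Hylaceros: 0.08 × 0.59 × 0.11 × 0.11 = 0.00057112
  Orthopus: 0.20 × 0.80 × 0.52 × 0.91 = 0.075712
Odds(Hylaceros : Orthopus) = 0.00057112 / 0.075712 ≈ 0.00754.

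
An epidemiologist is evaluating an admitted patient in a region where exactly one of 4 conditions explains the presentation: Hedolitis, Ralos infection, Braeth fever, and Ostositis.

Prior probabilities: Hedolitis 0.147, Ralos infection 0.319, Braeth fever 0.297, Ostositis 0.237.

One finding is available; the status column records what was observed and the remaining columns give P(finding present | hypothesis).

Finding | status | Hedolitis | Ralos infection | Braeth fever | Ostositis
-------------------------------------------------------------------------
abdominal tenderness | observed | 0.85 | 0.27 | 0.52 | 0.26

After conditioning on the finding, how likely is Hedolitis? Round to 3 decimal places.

For each hypothesis, the unnormalized posterior weight is prior × likelihood:
  Hedolitis: 0.147 × 0.85 = 0.12495
  Ralos infection: 0.319 × 0.27 = 0.08613
  Braeth fever: 0.297 × 0.52 = 0.15444
  Ostositis: 0.237 × 0.26 = 0.06162
Marginal likelihood of the evidence = 0.42714.
P(Hedolitis | evidence) = 0.12495 / 0.42714 ≈ 0.293.

0.293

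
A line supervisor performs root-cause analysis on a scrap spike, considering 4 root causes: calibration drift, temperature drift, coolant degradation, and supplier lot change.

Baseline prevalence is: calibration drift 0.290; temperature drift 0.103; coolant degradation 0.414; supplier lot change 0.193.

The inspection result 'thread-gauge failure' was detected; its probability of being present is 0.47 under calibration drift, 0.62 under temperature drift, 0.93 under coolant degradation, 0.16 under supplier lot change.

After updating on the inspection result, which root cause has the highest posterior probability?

coolant degradation

Multiply each prior by the likelihood of the inspection result:
  calibration drift: 0.290 × 0.47 = 0.1363
  temperature drift: 0.103 × 0.62 = 0.06386
  coolant degradation: 0.414 × 0.93 = 0.38502
  supplier lot change: 0.193 × 0.16 = 0.03088
Normalizing constant Z = 0.1363 + 0.06386 + 0.38502 + 0.03088 = 0.61606.
P(calibration drift | evidence) ≈ 0.1363 / 0.61606 ≈ 0.221
P(temperature drift | evidence) ≈ 0.06386 / 0.61606 ≈ 0.104
P(coolant degradation | evidence) ≈ 0.38502 / 0.61606 ≈ 0.625
P(supplier lot change | evidence) ≈ 0.03088 / 0.61606 ≈ 0.050
The largest is 0.625, so coolant degradation is most probable.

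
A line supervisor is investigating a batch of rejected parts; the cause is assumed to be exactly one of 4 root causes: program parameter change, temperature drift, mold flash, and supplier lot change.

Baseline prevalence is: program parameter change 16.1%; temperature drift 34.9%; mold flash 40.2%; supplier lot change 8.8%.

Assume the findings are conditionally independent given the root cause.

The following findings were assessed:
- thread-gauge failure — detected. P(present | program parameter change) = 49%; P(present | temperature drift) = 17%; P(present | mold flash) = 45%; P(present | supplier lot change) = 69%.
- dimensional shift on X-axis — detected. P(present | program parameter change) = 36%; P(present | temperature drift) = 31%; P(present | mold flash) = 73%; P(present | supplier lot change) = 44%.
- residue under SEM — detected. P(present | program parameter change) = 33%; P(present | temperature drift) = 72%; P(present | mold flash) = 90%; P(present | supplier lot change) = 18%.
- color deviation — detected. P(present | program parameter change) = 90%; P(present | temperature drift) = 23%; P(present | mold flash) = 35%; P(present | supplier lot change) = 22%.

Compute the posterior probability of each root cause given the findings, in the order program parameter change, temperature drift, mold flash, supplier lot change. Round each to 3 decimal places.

For each hypothesis, the unnormalized posterior weight is prior × product of the finding likelihoods:
  program parameter change: 0.161 × 0.49 × 0.36 × 0.33 × 0.90 = 0.0084349
  temperature drift: 0.349 × 0.17 × 0.31 × 0.72 × 0.23 = 0.0030458
  mold flash: 0.402 × 0.45 × 0.73 × 0.90 × 0.35 = 0.041598
  supplier lot change: 0.088 × 0.69 × 0.44 × 0.18 × 0.22 = 0.001058
The unnormalized weights sum to 0.054137.
P(program parameter change | evidence) = 0.0084349 / 0.054137 ≈ 0.156
P(temperature drift | evidence) = 0.0030458 / 0.054137 ≈ 0.056
P(mold flash | evidence) = 0.041598 / 0.054137 ≈ 0.768
P(supplier lot change | evidence) = 0.001058 / 0.054137 ≈ 0.020

0.156, 0.056, 0.768, 0.020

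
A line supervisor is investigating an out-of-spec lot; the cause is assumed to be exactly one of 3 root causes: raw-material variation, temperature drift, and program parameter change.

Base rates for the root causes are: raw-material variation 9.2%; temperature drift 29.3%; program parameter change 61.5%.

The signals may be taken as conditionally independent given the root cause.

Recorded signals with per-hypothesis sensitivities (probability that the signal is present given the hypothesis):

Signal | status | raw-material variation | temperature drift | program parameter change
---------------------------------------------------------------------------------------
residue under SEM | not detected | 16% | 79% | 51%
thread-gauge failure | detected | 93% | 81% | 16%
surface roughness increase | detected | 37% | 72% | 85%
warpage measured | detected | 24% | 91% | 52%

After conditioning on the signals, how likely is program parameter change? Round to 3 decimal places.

For each hypothesis, the unnormalized posterior weight is prior × product of the signal likelihoods (using 1 − P(present | H) for each absent signal):
  raw-material variation: 0.092 × (1 − 0.16) × 0.93 × 0.37 × 0.24 = 0.0063821
  temperature drift: 0.293 × (1 − 0.79) × 0.81 × 0.72 × 0.91 = 0.032655
  program parameter change: 0.615 × (1 − 0.51) × 0.16 × 0.85 × 0.52 = 0.021311
Marginal likelihood of the evidence = 0.060348.
P(program parameter change | evidence) = 0.021311 / 0.060348 ≈ 0.353.

0.353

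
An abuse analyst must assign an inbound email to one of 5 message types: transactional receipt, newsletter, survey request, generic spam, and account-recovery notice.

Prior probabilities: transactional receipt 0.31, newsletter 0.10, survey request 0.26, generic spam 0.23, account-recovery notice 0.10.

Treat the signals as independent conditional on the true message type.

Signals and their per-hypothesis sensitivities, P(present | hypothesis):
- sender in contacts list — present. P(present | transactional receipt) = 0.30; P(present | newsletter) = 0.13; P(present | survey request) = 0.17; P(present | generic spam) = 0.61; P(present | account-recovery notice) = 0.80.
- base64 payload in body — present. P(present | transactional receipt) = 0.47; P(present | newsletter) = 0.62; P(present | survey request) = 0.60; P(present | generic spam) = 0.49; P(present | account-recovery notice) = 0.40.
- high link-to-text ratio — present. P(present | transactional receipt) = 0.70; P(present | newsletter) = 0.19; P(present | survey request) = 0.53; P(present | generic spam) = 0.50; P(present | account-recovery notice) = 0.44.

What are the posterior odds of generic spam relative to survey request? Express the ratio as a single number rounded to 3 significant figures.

The normalizing constant cancels in an odds ratio, so compute prior × likelihood for the two hypotheses only:
  generic spam: 0.23 × 0.61 × 0.49 × 0.50 = 0.034374
  survey request: 0.26 × 0.17 × 0.60 × 0.53 = 0.014056
Posterior odds = 0.034374 / 0.014056 ≈ 2.45.

2.45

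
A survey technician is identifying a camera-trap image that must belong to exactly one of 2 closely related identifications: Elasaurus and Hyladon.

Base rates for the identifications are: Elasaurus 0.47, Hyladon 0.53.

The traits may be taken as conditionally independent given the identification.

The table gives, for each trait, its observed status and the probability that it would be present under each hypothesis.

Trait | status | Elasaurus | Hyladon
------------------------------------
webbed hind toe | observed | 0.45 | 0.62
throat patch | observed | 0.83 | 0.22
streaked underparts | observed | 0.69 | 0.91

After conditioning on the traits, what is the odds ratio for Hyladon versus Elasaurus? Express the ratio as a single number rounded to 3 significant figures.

The normalizing constant cancels in an odds ratio, so compute prior × likelihood for the two hypotheses only:
  Hyladon: 0.53 × 0.62 × 0.22 × 0.91 = 0.065786
  Elasaurus: 0.47 × 0.45 × 0.83 × 0.69 = 0.12113
Odds(Hyladon : Elasaurus) = 0.065786 / 0.12113 ≈ 0.543.

0.543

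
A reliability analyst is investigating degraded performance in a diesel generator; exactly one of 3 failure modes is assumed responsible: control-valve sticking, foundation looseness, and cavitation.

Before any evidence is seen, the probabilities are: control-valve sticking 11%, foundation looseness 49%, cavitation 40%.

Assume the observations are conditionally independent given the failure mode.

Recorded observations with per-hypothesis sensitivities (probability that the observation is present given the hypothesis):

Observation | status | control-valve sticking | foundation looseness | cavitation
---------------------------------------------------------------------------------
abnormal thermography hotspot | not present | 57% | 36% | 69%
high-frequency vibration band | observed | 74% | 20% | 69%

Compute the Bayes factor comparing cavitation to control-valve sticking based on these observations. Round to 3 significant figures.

0.672

The Bayes factor is the ratio of the joint likelihoods of the evidence pattern under the two hypotheses (using 1 − P(present | H) for each absent observation).
  cavitation: (1 − 0.69) × 0.69 = 0.2139
  control-valve sticking: (1 − 0.57) × 0.74 = 0.3182
Bayes factor = 0.2139 / 0.3182 ≈ 0.672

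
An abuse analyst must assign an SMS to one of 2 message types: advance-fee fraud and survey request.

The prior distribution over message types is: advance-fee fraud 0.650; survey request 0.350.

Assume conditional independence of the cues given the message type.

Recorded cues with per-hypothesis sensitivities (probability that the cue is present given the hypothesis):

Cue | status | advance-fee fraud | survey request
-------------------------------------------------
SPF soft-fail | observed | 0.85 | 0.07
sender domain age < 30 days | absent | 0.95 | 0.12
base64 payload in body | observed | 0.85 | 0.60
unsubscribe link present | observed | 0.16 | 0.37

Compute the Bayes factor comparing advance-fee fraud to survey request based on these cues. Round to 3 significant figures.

0.423

Joint likelihood of the cue pattern under each hypothesis (using 1 − P(present | H) for each absent cue):
  advance-fee fraud: 0.85 × (1 − 0.95) × 0.85 × 0.16 = 0.00578
  survey request: 0.07 × (1 − 0.12) × 0.60 × 0.37 = 0.013675
Bayes factor = 0.00578 / 0.013675 ≈ 0.423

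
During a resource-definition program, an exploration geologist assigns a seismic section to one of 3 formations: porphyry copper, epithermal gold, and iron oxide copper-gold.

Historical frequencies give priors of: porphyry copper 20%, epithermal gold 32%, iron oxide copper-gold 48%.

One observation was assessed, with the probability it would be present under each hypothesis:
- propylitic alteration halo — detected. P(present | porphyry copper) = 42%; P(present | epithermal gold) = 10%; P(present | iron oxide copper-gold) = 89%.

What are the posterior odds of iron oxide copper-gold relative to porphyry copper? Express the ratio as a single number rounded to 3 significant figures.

5.09

Unnormalized posterior weight (prior times the observation likelihood) for each of the two hypotheses:
  iron oxide copper-gold: 0.48 × 0.89 = 0.4272
  porphyry copper: 0.20 × 0.42 = 0.084
Posterior odds = 0.4272 / 0.084 ≈ 5.09.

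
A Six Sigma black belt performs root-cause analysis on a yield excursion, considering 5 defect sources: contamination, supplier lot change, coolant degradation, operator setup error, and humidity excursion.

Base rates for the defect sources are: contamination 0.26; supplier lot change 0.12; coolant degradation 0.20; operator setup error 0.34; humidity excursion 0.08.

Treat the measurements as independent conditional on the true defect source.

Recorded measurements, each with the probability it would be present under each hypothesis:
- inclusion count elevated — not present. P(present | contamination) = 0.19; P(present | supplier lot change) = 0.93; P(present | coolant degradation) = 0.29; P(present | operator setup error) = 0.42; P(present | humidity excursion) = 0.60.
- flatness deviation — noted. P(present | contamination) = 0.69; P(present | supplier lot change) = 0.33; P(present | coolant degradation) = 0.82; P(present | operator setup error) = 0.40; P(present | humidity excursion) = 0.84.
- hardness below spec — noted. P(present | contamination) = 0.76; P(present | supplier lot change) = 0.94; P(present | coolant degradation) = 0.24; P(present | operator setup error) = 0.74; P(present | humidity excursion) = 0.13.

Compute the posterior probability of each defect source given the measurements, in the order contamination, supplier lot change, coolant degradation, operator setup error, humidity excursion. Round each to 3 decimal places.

Multiply each prior by the joint likelihood of the measurement pattern (using 1 − P(present | H) for each absent measurement):
  contamination: 0.26 × (1 − 0.19) × 0.69 × 0.76 = 0.11044
  supplier lot change: 0.12 × (1 − 0.93) × 0.33 × 0.94 = 0.0026057
  coolant degradation: 0.20 × (1 − 0.29) × 0.82 × 0.24 = 0.027946
  operator setup error: 0.34 × (1 − 0.42) × 0.40 × 0.74 = 0.058371
  humidity excursion: 0.08 × (1 − 0.60) × 0.84 × 0.13 = 0.0034944
Marginal likelihood of the evidence = 0.20286.
P(contamination | evidence) = 0.11044 / 0.20286 ≈ 0.544
P(supplier lot change | evidence) = 0.0026057 / 0.20286 ≈ 0.013
P(coolant degradation | evidence) = 0.027946 / 0.20286 ≈ 0.138
P(operator setup error | evidence) = 0.058371 / 0.20286 ≈ 0.288
P(humidity excursion | evidence) = 0.0034944 / 0.20286 ≈ 0.017

0.544, 0.013, 0.138, 0.288, 0.017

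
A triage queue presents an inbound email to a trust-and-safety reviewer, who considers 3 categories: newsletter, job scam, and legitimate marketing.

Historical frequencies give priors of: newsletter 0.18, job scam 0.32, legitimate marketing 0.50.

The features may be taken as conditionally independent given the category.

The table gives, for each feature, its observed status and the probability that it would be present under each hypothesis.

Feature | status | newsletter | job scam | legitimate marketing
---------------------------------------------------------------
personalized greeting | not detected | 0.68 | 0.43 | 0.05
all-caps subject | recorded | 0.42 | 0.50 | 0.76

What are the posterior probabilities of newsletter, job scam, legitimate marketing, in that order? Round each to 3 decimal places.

Multiply each prior by the joint likelihood of the feature pattern (using 1 − P(present | H) for each absent feature):
  newsletter: 0.18 × (1 − 0.68) × 0.42 = 0.024192
  job scam: 0.32 × (1 − 0.43) × 0.50 = 0.0912
  legitimate marketing: 0.50 × (1 − 0.05) × 0.76 = 0.361
Marginal likelihood of the evidence = 0.47639.
P(newsletter | evidence) = 0.024192 / 0.47639 ≈ 0.051
P(job scam | evidence) = 0.0912 / 0.47639 ≈ 0.191
P(legitimate marketing | evidence) = 0.361 / 0.47639 ≈ 0.758

0.051, 0.191, 0.758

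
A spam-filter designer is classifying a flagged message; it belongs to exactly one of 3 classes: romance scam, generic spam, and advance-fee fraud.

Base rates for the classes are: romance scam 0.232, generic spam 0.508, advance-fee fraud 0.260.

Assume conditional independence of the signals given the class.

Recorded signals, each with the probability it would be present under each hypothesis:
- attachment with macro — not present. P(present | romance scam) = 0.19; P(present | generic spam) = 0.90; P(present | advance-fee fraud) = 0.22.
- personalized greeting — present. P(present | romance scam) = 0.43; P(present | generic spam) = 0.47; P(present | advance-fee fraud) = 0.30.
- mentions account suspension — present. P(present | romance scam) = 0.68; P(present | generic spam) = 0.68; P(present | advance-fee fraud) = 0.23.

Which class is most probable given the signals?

Multiply each prior by the joint likelihood of the signal pattern (using 1 − P(present | H) for each absent signal):
  romance scam: 0.232 × (1 − 0.19) × 0.43 × 0.68 = 0.054948
  generic spam: 0.508 × (1 − 0.90) × 0.47 × 0.68 = 0.016236
  advance-fee fraud: 0.260 × (1 − 0.22) × 0.30 × 0.23 = 0.013993
The unnormalized weights sum to 0.085177.
P(romance scam | evidence) ≈ 0.054948 / 0.085177 ≈ 0.645
P(generic spam | evidence) ≈ 0.016236 / 0.085177 ≈ 0.191
P(advance-fee fraud | evidence) ≈ 0.013993 / 0.085177 ≈ 0.164
The largest is 0.645, so romance scam is most probable.

romance scam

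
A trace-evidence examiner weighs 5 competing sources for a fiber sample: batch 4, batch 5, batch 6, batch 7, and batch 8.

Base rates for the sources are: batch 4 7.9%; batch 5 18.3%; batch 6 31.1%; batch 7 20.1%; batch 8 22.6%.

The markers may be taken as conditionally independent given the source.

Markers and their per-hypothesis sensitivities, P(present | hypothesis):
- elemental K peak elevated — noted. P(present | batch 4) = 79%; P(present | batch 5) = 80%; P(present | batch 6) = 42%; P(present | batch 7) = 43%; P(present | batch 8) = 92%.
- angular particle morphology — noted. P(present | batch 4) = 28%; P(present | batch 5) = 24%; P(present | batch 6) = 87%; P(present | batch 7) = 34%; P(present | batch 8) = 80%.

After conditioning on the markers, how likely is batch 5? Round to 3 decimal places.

Multiply each prior by the joint likelihood of the marker pattern:
  batch 4: 0.079 × 0.79 × 0.28 = 0.017475
  batch 5: 0.183 × 0.80 × 0.24 = 0.035136
  batch 6: 0.311 × 0.42 × 0.87 = 0.11364
  batch 7: 0.201 × 0.43 × 0.34 = 0.029386
  batch 8: 0.226 × 0.92 × 0.80 = 0.16634
Normalizing constant Z = 0.017475 + 0.035136 + 0.11364 + 0.029386 + 0.16634 = 0.36197.
P(batch 5 | evidence) = 0.035136 / 0.36197 ≈ 0.097.

0.097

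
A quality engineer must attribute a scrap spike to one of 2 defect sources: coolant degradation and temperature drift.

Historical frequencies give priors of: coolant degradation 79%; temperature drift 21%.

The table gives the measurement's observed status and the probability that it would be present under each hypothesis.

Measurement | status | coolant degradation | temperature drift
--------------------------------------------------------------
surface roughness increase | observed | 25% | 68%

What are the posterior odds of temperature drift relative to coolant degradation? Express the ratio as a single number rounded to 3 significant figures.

0.723

Unnormalized posterior weight (prior times the measurement likelihood) for each of the two hypotheses:
  temperature drift: 0.21 × 0.68 = 0.1428
  coolant degradation: 0.79 × 0.25 = 0.1975
Posterior odds = 0.1428 / 0.1975 ≈ 0.723.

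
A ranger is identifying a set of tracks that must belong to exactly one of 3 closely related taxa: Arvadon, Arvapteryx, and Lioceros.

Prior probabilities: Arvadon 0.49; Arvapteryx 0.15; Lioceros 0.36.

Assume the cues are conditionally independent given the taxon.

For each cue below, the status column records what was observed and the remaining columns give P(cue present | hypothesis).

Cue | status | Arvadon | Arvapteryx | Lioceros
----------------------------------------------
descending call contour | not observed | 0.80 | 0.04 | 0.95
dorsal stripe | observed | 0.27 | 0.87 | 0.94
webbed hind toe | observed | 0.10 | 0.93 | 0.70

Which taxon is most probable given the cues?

Multiply each prior by the joint likelihood of the cue pattern (using 1 − P(present | H) for each absent cue):
  Arvadon: 0.49 × (1 − 0.80) × 0.27 × 0.10 = 0.002646
  Arvapteryx: 0.15 × (1 − 0.04) × 0.87 × 0.93 = 0.11651
  Lioceros: 0.36 × (1 − 0.95) × 0.94 × 0.70 = 0.011844
Marginal likelihood of the evidence = 0.131.
P(Arvadon | evidence) ≈ 0.002646 / 0.131 ≈ 0.020
P(Arvapteryx | evidence) ≈ 0.11651 / 0.131 ≈ 0.889
P(Lioceros | evidence) ≈ 0.011844 / 0.131 ≈ 0.090
The largest is 0.889, so Arvapteryx is most probable.

Arvapteryx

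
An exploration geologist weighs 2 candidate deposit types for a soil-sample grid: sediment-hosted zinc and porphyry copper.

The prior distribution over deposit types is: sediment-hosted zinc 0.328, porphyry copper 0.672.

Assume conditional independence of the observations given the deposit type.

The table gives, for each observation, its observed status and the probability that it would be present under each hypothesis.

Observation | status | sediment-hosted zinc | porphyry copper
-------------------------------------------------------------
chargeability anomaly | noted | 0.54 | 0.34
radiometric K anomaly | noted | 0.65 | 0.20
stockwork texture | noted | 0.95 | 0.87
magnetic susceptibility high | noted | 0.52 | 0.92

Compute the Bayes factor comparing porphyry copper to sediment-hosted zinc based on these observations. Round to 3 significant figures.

Take the product of per-observation likelihoods under each hypothesis, then divide.
  porphyry copper: 0.34 × 0.20 × 0.87 × 0.92 = 0.054427
  sediment-hosted zinc: 0.54 × 0.65 × 0.95 × 0.52 = 0.17339
Bayes factor = 0.054427 / 0.17339 ≈ 0.314

0.314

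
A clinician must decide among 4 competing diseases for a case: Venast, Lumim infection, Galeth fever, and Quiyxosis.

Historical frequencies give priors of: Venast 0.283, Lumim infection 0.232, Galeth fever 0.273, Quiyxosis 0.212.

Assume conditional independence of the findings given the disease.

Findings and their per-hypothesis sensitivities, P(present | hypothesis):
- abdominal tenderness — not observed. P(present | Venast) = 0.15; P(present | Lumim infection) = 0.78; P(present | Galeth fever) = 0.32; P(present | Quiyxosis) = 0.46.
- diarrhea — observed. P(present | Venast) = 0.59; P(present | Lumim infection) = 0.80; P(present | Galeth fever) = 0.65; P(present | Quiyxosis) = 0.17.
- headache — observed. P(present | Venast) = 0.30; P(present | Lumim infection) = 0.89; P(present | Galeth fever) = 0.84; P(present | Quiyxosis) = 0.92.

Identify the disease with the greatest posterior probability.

For each hypothesis, the unnormalized posterior weight is prior × product of the finding likelihoods (using 1 − P(present | H) for each absent finding):
  Venast: 0.283 × (1 − 0.15) × 0.59 × 0.30 = 0.042577
  Lumim infection: 0.232 × (1 − 0.78) × 0.80 × 0.89 = 0.03634
  Galeth fever: 0.273 × (1 − 0.32) × 0.65 × 0.84 = 0.10136
  Quiyxosis: 0.212 × (1 − 0.46) × 0.17 × 0.92 = 0.017905
Normalizing constant Z = 0.042577 + 0.03634 + 0.10136 + 0.017905 = 0.19818.
P(Venast | evidence) ≈ 0.042577 / 0.19818 ≈ 0.215
P(Lumim infection | evidence) ≈ 0.03634 / 0.19818 ≈ 0.183
P(Galeth fever | evidence) ≈ 0.10136 / 0.19818 ≈ 0.511
P(Quiyxosis | evidence) ≈ 0.017905 / 0.19818 ≈ 0.090
The largest is 0.511, so Galeth fever is most probable.

Galeth fever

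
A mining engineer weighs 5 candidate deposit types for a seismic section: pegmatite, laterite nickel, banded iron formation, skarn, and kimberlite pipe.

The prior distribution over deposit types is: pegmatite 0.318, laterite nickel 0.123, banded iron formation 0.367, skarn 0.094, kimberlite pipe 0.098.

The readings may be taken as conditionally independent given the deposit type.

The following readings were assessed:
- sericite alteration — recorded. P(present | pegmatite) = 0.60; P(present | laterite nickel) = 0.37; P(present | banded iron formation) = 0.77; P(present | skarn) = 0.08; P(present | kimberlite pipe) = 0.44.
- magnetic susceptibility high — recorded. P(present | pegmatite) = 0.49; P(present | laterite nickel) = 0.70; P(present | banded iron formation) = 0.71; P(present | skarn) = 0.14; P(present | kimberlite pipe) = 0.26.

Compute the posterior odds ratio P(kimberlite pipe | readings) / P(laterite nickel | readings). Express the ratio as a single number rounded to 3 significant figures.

Unnormalized posterior weight (prior times the reading likelihoods) for each of the two hypotheses:
  kimberlite pipe: 0.098 × 0.44 × 0.26 = 0.011211
  laterite nickel: 0.123 × 0.37 × 0.70 = 0.031857
Posterior odds = 0.011211 / 0.031857 ≈ 0.352.

0.352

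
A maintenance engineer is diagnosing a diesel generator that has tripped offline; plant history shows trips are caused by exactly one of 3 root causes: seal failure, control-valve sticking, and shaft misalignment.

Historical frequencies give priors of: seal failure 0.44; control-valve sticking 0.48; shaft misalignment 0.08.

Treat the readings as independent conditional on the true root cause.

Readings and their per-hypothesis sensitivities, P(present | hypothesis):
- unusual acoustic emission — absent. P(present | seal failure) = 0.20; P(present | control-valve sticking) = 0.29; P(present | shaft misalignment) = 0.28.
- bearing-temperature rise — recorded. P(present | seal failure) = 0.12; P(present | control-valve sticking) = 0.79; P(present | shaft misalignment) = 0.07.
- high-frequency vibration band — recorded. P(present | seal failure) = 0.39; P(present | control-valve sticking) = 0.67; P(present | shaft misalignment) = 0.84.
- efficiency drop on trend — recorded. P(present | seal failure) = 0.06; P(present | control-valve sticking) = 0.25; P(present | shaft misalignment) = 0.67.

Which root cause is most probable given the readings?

control-valve sticking

Multiply each prior by the joint likelihood of the reading pattern (using 1 − P(present | H) for each absent reading):
  seal failure: 0.44 × (1 − 0.20) × 0.12 × 0.39 × 0.06 = 0.00098842
  control-valve sticking: 0.48 × (1 − 0.29) × 0.79 × 0.67 × 0.25 = 0.045096
  shaft misalignment: 0.08 × (1 − 0.28) × 0.07 × 0.84 × 0.67 = 0.0022692
The unnormalized weights sum to 0.048354.
P(seal failure | evidence) ≈ 0.00098842 / 0.048354 ≈ 0.020
P(control-valve sticking | evidence) ≈ 0.045096 / 0.048354 ≈ 0.933
P(shaft misalignment | evidence) ≈ 0.0022692 / 0.048354 ≈ 0.047
The largest is 0.933, so control-valve sticking is most probable.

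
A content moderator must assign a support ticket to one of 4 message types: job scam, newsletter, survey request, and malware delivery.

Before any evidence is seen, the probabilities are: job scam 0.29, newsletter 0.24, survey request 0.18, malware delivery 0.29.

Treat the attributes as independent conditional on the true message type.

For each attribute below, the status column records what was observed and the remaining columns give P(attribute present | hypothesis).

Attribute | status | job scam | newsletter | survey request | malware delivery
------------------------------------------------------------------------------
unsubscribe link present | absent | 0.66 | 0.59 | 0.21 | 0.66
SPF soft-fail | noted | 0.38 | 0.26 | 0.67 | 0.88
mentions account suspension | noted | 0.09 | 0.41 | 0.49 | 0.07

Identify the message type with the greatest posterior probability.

survey request

By Bayes' rule with conditional independence, the unnormalized weight for each hypothesis is prior × ∏ likelihoods (using 1 − P(present | H) for each absent attribute):
  job scam: 0.29 × (1 − 0.66) × 0.38 × 0.09 = 0.0033721
  newsletter: 0.24 × (1 − 0.59) × 0.26 × 0.41 = 0.010489
  survey request: 0.18 × (1 − 0.21) × 0.67 × 0.49 = 0.046684
  malware delivery: 0.29 × (1 − 0.66) × 0.88 × 0.07 = 0.0060738
Normalizing constant Z = 0.0033721 + 0.010489 + 0.046684 + 0.0060738 = 0.06662.
P(job scam | evidence) ≈ 0.0033721 / 0.06662 ≈ 0.051
P(newsletter | evidence) ≈ 0.010489 / 0.06662 ≈ 0.157
P(survey request | evidence) ≈ 0.046684 / 0.06662 ≈ 0.701
P(malware delivery | evidence) ≈ 0.0060738 / 0.06662 ≈ 0.091
The largest is 0.701, so survey request is most probable.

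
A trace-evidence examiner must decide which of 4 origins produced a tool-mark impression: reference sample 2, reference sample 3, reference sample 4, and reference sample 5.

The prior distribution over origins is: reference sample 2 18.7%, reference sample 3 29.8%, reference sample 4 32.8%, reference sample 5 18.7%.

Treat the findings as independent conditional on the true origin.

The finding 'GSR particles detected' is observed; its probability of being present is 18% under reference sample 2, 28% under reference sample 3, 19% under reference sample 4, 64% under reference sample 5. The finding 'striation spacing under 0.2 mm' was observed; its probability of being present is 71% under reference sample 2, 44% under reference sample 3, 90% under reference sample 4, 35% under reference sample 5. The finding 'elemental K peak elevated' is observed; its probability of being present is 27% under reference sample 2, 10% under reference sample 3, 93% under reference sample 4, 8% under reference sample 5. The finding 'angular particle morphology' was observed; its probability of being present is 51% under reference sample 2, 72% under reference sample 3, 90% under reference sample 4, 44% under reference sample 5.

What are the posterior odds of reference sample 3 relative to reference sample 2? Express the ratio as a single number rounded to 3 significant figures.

Unnormalized posterior weight (prior times the finding likelihoods) for each of the two hypotheses:
  reference sample 3: 0.298 × 0.28 × 0.44 × 0.10 × 0.72 = 0.0026434
  reference sample 2: 0.187 × 0.18 × 0.71 × 0.27 × 0.51 = 0.0032908
Odds(reference sample 3 : reference sample 2) = 0.0026434 / 0.0032908 ≈ 0.803.

0.803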